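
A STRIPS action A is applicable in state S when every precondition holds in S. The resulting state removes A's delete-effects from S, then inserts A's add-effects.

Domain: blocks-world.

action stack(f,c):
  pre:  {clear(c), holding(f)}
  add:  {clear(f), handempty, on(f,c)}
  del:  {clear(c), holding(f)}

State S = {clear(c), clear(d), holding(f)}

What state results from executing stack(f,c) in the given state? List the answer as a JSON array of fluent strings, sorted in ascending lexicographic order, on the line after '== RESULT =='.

Compute (S \ del) ∪ add:
  pre ⊆ S: {clear(c), holding(f)} ⊆ S  — applicable
  S \ del = {clear(d)}
  ∪ add   = {clear(d), clear(f), handempty, on(f,c)}

== RESULT ==
["clear(d)", "clear(f)", "handempty", "on(f,c)"]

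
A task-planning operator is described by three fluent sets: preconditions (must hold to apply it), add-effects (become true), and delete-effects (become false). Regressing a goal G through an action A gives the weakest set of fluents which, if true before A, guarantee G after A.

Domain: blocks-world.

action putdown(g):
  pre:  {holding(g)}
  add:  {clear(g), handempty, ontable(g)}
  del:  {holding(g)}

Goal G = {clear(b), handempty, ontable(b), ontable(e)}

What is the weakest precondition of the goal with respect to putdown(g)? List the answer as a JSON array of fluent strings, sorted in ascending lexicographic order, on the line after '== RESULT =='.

Regress:
  G ∩ del = {}  (empty — regression defined)
  G \ add = {clear(b), handempty, ontable(b), ontable(e)} \ {clear(g), handempty, ontable(g)} = {clear(b), ontable(b), ontable(e)}
  ∪ pre   = {clear(b), ontable(b), ontable(e)} ∪ {holding(g)}
          = {clear(b), holding(g), ontable(b), ontable(e)}

== RESULT ==
["clear(b)", "holding(g)", "ontable(b)", "ontable(e)"]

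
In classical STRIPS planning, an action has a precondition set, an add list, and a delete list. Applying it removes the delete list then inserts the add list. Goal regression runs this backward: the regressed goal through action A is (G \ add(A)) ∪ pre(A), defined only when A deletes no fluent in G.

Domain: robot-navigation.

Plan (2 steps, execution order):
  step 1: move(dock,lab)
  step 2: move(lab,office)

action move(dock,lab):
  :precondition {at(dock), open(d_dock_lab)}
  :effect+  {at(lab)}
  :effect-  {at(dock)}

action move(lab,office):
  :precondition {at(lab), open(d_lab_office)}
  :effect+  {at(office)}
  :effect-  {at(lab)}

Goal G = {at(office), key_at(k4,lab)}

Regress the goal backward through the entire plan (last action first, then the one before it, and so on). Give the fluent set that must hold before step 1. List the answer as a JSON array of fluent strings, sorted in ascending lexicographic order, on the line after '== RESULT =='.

Work backward from the goal:
  through step 2 (move(lab,office)): drop {at(office)}, keep {key_at(k4,lab)}, require {at(lab), open(d_lab_office)}
    → {at(lab), key_at(k4,lab), open(d_lab_office)}
  through step 1 (move(dock,lab)): drop {at(lab)}, keep {key_at(k4,lab), open(d_lab_office)}, require {at(dock), open(d_dock_lab)}
    → {at(dock), key_at(k4,lab), open(d_dock_lab), open(d_lab_office)}

== RESULT ==
["at(dock)", "key_at(k4,lab)", "open(d_dock_lab)", "open(d_lab_office)"]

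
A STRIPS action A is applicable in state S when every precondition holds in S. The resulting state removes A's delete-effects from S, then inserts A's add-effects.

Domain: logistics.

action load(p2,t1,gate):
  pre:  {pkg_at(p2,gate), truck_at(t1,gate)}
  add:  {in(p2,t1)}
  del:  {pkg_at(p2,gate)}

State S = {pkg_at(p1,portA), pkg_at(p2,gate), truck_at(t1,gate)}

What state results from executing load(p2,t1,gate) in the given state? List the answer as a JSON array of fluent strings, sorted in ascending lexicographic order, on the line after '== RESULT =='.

Progress:
  pre ⊆ S: {pkg_at(p2,gate), truck_at(t1,gate)} ⊆ S  — applicable
  S \ del = {pkg_at(p1,portA), truck_at(t1,gate)}
  ∪ add   = {in(p2,t1), pkg_at(p1,portA), truck_at(t1,gate)}

== RESULT ==
["in(p2,t1)", "pkg_at(p1,portA)", "truck_at(t1,gate)"]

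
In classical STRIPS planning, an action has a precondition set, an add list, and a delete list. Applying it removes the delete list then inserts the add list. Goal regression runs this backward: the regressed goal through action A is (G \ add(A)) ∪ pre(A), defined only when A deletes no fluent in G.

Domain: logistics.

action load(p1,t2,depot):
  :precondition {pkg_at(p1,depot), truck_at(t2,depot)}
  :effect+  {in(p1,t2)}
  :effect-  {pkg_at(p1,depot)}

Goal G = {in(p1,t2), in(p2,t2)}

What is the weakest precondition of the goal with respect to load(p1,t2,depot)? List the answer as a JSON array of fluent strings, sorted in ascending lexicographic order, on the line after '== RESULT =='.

Compute (G \ add) ∪ pre:
  G ∩ del = {}  (empty — regression defined)
  G \ add = {in(p1,t2), in(p2,t2)} \ {in(p1,t2)} = {in(p2,t2)}
  ∪ pre   = {in(p2,t2)} ∪ {pkg_at(p1,depot), truck_at(t2,depot)}
          = {in(p2,t2), pkg_at(p1,depot), truck_at(t2,depot)}

== RESULT ==
["in(p2,t2)", "pkg_at(p1,depot)", "truck_at(t2,depot)"]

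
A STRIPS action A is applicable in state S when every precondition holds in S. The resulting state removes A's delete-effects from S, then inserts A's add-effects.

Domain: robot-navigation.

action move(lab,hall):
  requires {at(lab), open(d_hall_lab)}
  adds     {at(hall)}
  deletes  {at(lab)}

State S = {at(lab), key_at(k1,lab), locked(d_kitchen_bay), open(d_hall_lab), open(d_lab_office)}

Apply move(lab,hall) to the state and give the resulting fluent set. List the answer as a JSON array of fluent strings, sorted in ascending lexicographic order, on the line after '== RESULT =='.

Compute (S \ del) ∪ add:
  pre ⊆ S: {at(lab), open(d_hall_lab)} ⊆ S  — applicable
  S \ del = {key_at(k1,lab), locked(d_kitchen_bay), open(d_hall_lab), open(d_lab_office)}
  ∪ add   = {at(hall), key_at(k1,lab), locked(d_kitchen_bay), open(d_hall_lab), open(d_lab_office)}

== RESULT ==
["at(hall)", "key_at(k1,lab)", "locked(d_kitchen_bay)", "open(d_hall_lab)", "open(d_lab_office)"]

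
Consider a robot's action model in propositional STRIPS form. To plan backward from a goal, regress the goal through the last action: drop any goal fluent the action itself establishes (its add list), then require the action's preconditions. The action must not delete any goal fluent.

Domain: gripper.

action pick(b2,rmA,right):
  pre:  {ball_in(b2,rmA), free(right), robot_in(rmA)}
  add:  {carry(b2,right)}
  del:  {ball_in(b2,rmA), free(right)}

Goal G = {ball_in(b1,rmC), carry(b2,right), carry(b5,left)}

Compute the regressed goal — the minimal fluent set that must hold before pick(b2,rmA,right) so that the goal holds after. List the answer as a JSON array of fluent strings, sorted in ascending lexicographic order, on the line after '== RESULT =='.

Regress:
  G ∩ del = {}  (empty — regression defined)
  G \ add = {ball_in(b1,rmC), carry(b2,right), carry(b5,left)} \ {carry(b2,right)} = {ball_in(b1,rmC), carry(b5,left)}
  ∪ pre   = {ball_in(b1,rmC), carry(b5,left)} ∪ {ball_in(b2,rmA), free(right), robot_in(rmA)}
          = {ball_in(b1,rmC), ball_in(b2,rmA), carry(b5,left), free(right), robot_in(rmA)}

== RESULT ==
["ball_in(b1,rmC)", "ball_in(b2,rmA)", "carry(b5,left)", "free(right)", "robot_in(rmA)"]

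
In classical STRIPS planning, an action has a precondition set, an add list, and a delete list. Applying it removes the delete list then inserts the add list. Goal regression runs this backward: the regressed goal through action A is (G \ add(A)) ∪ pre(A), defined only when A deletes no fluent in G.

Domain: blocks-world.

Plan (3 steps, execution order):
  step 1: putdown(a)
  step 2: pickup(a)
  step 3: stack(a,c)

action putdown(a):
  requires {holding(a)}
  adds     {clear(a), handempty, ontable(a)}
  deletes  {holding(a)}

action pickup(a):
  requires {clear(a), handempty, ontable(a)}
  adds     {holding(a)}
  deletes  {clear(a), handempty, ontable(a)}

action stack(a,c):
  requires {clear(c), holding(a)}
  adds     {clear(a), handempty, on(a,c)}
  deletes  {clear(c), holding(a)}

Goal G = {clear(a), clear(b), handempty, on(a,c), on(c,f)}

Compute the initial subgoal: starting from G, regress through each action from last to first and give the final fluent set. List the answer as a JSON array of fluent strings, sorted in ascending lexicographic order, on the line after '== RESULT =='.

Regress step by step:
  through step 3 (stack(a,c)): drop {clear(a), handempty, on(a,c)}, keep {clear(b), on(c,f)}, require {clear(c), holding(a)}
    → {clear(b), clear(c), holding(a), on(c,f)}
  through step 2 (pickup(a)): drop {holding(a)}, keep {clear(b), clear(c), on(c,f)}, require {clear(a), handempty, ontable(a)}
    → {clear(a), clear(b), clear(c), handempty, on(c,f), ontable(a)}
  through step 1 (putdown(a)): drop {clear(a), handempty, ontable(a)}, keep {clear(b), clear(c), on(c,f)}, require {holding(a)}
    → {clear(b), clear(c), holding(a), on(c,f)}

== RESULT ==
["clear(b)", "clear(c)", "holding(a)", "on(c,f)"]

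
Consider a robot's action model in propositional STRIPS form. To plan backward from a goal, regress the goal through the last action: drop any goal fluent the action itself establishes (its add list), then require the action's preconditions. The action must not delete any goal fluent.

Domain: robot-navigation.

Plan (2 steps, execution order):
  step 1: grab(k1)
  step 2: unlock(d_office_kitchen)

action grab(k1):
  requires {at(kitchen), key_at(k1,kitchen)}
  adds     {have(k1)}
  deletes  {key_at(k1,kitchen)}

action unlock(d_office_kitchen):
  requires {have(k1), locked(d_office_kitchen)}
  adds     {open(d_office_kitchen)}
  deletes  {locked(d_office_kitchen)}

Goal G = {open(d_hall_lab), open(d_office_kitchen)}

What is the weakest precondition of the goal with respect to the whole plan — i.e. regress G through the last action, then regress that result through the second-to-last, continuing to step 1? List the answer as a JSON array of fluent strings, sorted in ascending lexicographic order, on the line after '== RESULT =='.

Work backward from the goal:
  through step 2 (unlock(d_office_kitchen)): drop {open(d_office_kitchen)}, keep {open(d_hall_lab)}, require {have(k1), locked(d_office_kitchen)}
    → {have(k1), locked(d_office_kitchen), open(d_hall_lab)}
  through step 1 (grab(k1)): drop {have(k1)}, keep {locked(d_office_kitchen), open(d_hall_lab)}, require {at(kitchen), key_at(k1,kitchen)}
    → {at(kitchen), key_at(k1,kitchen), locked(d_office_kitchen), open(d_hall_lab)}

== RESULT ==
["at(kitchen)", "key_at(k1,kitchen)", "locked(d_office_kitchen)", "open(d_hall_lab)"]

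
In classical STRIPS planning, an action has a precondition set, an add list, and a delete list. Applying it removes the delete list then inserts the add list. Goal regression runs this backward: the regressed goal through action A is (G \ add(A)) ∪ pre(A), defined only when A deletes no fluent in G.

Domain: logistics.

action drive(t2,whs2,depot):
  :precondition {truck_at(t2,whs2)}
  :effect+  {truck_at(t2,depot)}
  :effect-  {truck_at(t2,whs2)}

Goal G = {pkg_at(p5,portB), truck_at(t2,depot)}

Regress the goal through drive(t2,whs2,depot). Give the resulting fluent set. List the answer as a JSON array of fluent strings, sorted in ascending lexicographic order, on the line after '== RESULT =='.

Compute (G \ add) ∪ pre:
  G ∩ del = {}  (empty — regression defined)
  G \ add = {pkg_at(p5,portB), truck_at(t2,depot)} \ {truck_at(t2,depot)} = {pkg_at(p5,portB)}
  ∪ pre   = {pkg_at(p5,portB)} ∪ {truck_at(t2,whs2)}
          = {pkg_at(p5,portB), truck_at(t2,whs2)}

== RESULT ==
["pkg_at(p5,portB)", "truck_at(t2,whs2)"]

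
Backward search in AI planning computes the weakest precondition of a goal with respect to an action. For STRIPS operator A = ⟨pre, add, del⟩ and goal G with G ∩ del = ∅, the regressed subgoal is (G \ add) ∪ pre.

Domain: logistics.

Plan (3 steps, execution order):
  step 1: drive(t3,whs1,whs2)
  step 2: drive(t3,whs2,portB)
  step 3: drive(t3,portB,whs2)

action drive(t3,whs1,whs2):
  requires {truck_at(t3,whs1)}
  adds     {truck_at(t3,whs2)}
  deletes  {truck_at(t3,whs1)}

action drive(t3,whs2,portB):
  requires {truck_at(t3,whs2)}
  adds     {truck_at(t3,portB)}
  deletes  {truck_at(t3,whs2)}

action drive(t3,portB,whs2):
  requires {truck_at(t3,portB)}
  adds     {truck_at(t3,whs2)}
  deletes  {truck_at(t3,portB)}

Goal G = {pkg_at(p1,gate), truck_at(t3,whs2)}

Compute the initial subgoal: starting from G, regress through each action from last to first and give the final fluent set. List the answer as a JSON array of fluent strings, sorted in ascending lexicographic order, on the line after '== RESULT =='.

Work backward from the goal:
  through step 3 (drive(t3,portB,whs2)): drop {truck_at(t3,whs2)}, keep {pkg_at(p1,gate)}, require {truck_at(t3,portB)}
    → {pkg_at(p1,gate), truck_at(t3,portB)}
  through step 2 (drive(t3,whs2,portB)): drop {truck_at(t3,portB)}, keep {pkg_at(p1,gate)}, require {truck_at(t3,whs2)}
    → {pkg_at(p1,gate), truck_at(t3,whs2)}
  through step 1 (drive(t3,whs1,whs2)): drop {truck_at(t3,whs2)}, keep {pkg_at(p1,gate)}, require {truck_at(t3,whs1)}
    → {pkg_at(p1,gate), truck_at(t3,whs1)}

== RESULT ==
["pkg_at(p1,gate)", "truck_at(t3,whs1)"]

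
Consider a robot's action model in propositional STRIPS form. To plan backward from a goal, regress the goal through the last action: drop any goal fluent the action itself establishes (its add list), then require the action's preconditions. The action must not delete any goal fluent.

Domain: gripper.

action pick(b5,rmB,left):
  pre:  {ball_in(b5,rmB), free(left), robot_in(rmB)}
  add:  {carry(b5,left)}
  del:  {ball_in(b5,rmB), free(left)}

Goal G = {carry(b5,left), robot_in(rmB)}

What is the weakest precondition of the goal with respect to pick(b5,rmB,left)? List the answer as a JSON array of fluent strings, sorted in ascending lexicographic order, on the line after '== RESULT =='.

Regress:
  G ∩ del = {}  (empty — regression defined)
  G \ add = {carry(b5,left), robot_in(rmB)} \ {carry(b5,left)} = {robot_in(rmB)}
  ∪ pre   = {robot_in(rmB)} ∪ {ball_in(b5,rmB), free(left), robot_in(rmB)}
          = {ball_in(b5,rmB), free(left), robot_in(rmB)}

== RESULT ==
["ball_in(b5,rmB)", "free(left)", "robot_in(rmB)"]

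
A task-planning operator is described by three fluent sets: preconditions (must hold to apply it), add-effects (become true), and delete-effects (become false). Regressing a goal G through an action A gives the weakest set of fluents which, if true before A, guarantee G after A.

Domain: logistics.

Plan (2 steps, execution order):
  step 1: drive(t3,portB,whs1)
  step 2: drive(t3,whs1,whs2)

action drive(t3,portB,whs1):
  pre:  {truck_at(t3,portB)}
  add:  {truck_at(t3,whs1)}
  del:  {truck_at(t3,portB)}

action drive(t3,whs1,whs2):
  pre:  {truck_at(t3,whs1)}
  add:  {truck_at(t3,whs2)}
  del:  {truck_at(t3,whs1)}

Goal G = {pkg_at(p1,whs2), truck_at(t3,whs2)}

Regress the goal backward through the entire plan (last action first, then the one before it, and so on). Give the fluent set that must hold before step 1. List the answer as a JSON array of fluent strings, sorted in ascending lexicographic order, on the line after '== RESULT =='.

Regress step by step:
  through step 2 (drive(t3,whs1,whs2)): drop {truck_at(t3,whs2)}, keep {pkg_at(p1,whs2)}, require {truck_at(t3,whs1)}
    → {pkg_at(p1,whs2), truck_at(t3,whs1)}
  through step 1 (drive(t3,portB,whs1)): drop {truck_at(t3,whs1)}, keep {pkg_at(p1,whs2)}, require {truck_at(t3,portB)}
    → {pkg_at(p1,whs2), truck_at(t3,portB)}

== RESULT ==
["pkg_at(p1,whs2)", "truck_at(t3,portB)"]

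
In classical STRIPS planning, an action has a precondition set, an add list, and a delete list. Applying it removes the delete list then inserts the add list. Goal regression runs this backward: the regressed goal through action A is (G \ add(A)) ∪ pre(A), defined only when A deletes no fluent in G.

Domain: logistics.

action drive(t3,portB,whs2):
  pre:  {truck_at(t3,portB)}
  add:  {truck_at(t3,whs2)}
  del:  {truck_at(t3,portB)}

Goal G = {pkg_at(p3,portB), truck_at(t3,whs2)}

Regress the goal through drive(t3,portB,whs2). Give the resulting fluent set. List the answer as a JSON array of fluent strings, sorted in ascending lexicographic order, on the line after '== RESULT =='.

Compute (G \ add) ∪ pre:
  G ∩ del = {}  (empty — regression defined)
  G \ add = {pkg_at(p3,portB), truck_at(t3,whs2)} \ {truck_at(t3,whs2)} = {pkg_at(p3,portB)}
  ∪ pre   = {pkg_at(p3,portB)} ∪ {truck_at(t3,portB)}
          = {pkg_at(p3,portB), truck_at(t3,portB)}

== RESULT ==
["pkg_at(p3,portB)", "truck_at(t3,portB)"]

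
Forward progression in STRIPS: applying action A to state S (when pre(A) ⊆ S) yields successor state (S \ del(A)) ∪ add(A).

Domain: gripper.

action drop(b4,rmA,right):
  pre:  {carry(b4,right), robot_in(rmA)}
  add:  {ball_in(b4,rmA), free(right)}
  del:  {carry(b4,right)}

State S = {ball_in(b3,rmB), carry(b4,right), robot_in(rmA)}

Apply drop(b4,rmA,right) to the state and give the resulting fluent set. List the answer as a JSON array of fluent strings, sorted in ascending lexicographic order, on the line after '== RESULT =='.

Compute (S \ del) ∪ add:
  pre ⊆ S: {carry(b4,right), robot_in(rmA)} ⊆ S  — applicable
  S \ del = {ball_in(b3,rmB), robot_in(rmA)}
  ∪ add   = {ball_in(b3,rmB), ball_in(b4,rmA), free(right), robot_in(rmA)}

== RESULT ==
["ball_in(b3,rmB)", "ball_in(b4,rmA)", "free(right)", "robot_in(rmA)"]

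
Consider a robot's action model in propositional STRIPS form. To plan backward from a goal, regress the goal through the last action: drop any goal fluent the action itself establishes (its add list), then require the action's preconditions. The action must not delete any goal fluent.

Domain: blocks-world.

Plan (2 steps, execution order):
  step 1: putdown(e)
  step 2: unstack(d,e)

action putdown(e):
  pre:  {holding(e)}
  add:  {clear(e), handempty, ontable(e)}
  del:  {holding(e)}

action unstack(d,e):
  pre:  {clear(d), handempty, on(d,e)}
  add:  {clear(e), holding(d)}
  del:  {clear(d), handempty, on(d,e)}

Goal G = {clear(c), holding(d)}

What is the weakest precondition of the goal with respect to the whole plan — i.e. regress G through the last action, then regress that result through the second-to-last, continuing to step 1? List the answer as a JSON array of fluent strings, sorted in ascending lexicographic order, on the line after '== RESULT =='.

Work backward from the goal:
  through step 2 (unstack(d,e)): drop {holding(d)}, keep {clear(c)}, require {clear(d), handempty, on(d,e)}
    → {clear(c), clear(d), handempty, on(d,e)}
  through step 1 (putdown(e)): drop {handempty}, keep {clear(c), clear(d), on(d,e)}, require {holding(e)}
    → {clear(c), clear(d), holding(e), on(d,e)}

== RESULT ==
["clear(c)", "clear(d)", "holding(e)", "on(d,e)"]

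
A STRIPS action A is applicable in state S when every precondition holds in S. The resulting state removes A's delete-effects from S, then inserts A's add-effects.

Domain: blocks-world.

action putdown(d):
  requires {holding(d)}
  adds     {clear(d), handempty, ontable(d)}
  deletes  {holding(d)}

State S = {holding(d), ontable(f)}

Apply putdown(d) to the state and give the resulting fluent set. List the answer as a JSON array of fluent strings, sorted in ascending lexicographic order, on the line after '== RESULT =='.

Progress:
  pre ⊆ S: {holding(d)} ⊆ S  — applicable
  S \ del = {ontable(f)}
  ∪ add   = {clear(d), handempty, ontable(d), ontable(f)}

== RESULT ==
["clear(d)", "handempty", "ontable(d)", "ontable(f)"]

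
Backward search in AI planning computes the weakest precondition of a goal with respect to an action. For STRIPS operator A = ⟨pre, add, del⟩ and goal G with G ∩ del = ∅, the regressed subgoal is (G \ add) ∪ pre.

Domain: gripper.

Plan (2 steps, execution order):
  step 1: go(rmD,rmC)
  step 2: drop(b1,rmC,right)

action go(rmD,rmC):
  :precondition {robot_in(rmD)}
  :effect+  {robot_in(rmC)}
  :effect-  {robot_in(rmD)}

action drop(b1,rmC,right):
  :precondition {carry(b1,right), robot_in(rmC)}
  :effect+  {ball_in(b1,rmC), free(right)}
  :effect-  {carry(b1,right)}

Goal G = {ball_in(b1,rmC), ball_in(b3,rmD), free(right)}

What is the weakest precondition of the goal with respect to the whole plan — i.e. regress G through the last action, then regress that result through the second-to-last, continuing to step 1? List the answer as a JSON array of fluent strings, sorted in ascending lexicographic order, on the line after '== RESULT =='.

Work backward from the goal:
  through step 2 (drop(b1,rmC,right)): drop {ball_in(b1,rmC), free(right)}, keep {ball_in(b3,rmD)}, require {carry(b1,right), robot_in(rmC)}
    → {ball_in(b3,rmD), carry(b1,right), robot_in(rmC)}
  through step 1 (go(rmD,rmC)): drop {robot_in(rmC)}, keep {ball_in(b3,rmD), carry(b1,right)}, require {robot_in(rmD)}
    → {ball_in(b3,rmD), carry(b1,right), robot_in(rmD)}

== RESULT ==
["ball_in(b3,rmD)", "carry(b1,right)", "robot_in(rmD)"]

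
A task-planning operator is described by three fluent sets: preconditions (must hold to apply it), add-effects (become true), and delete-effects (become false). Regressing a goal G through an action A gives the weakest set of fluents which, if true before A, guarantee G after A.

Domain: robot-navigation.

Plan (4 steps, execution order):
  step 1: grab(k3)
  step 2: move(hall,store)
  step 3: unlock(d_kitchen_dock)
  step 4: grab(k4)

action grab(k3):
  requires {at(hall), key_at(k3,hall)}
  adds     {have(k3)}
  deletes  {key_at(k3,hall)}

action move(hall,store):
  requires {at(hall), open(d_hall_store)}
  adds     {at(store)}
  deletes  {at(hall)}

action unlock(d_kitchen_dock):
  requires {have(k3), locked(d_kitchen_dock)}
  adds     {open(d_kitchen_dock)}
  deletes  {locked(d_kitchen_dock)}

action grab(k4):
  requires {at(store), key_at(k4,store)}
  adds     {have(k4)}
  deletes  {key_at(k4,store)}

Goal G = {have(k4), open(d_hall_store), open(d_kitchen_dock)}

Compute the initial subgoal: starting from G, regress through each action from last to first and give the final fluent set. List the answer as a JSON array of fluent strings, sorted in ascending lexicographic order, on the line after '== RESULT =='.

Regress step by step:
  through step 4 (grab(k4)): drop {have(k4)}, keep {open(d_hall_store), open(d_kitchen_dock)}, require {at(store), key_at(k4,store)}
    → {at(store), key_at(k4,store), open(d_hall_store), open(d_kitchen_dock)}
  through step 3 (unlock(d_kitchen_dock)): drop {open(d_kitchen_dock)}, keep {at(store), key_at(k4,store), open(d_hall_store)}, require {have(k3), locked(d_kitchen_dock)}
    → {at(store), have(k3), key_at(k4,store), locked(d_kitchen_dock), open(d_hall_store)}
  through step 2 (move(hall,store)): drop {at(store)}, keep {have(k3), key_at(k4,store), locked(d_kitchen_dock), open(d_hall_store)}, require {at(hall), open(d_hall_store)}
    → {at(hall), have(k3), key_at(k4,store), locked(d_kitchen_dock), open(d_hall_store)}
  through step 1 (grab(k3)): drop {have(k3)}, keep {at(hall), key_at(k4,store), locked(d_kitchen_dock), open(d_hall_store)}, require {at(hall), key_at(k3,hall)}
    → {at(hall), key_at(k3,hall), key_at(k4,store), locked(d_kitchen_dock), open(d_hall_store)}

== RESULT ==
["at(hall)", "key_at(k3,hall)", "key_at(k4,store)", "locked(d_kitchen_dock)", "open(d_hall_store)"]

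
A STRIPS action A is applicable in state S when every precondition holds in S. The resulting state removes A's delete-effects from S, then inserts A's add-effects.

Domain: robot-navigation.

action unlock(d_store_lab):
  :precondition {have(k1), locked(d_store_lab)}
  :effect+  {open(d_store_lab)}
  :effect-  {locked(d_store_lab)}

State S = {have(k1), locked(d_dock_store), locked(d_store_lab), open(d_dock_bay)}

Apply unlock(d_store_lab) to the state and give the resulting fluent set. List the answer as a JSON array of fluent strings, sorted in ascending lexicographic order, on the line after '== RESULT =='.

Progress:
  pre ⊆ S: {have(k1), locked(d_store_lab)} ⊆ S  — applicable
  S \ del = {have(k1), locked(d_dock_store), open(d_dock_bay)}
  ∪ add   = {have(k1), locked(d_dock_store), open(d_dock_bay), open(d_store_lab)}

== RESULT ==
["have(k1)", "locked(d_dock_store)", "open(d_dock_bay)", "open(d_store_lab)"]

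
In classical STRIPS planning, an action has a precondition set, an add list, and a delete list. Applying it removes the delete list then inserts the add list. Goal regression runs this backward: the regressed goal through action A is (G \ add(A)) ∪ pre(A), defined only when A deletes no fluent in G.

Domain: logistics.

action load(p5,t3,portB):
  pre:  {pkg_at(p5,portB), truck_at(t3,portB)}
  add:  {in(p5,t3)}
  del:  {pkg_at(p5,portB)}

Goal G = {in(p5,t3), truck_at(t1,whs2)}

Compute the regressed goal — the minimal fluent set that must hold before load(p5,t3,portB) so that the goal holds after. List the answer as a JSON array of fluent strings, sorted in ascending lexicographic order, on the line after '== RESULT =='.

Compute (G \ add) ∪ pre:
  G ∩ del = {}  (empty — regression defined)
  G \ add = {in(p5,t3), truck_at(t1,whs2)} \ {in(p5,t3)} = {truck_at(t1,whs2)}
  ∪ pre   = {truck_at(t1,whs2)} ∪ {pkg_at(p5,portB), truck_at(t3,portB)}
          = {pkg_at(p5,portB), truck_at(t1,whs2), truck_at(t3,portB)}

== RESULT ==
["pkg_at(p5,portB)", "truck_at(t1,whs2)", "truck_at(t3,portB)"]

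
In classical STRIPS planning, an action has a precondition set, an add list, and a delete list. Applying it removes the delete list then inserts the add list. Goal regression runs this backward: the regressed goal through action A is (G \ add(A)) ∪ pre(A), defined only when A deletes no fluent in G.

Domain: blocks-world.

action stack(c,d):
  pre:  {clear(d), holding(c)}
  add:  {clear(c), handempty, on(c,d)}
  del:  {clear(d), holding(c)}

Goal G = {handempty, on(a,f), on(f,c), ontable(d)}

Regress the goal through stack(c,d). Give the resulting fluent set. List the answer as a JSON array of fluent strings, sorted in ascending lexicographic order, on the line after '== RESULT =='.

Compute (G \ add) ∪ pre:
  G ∩ del = {}  (empty — regression defined)
  G \ add = {handempty, on(a,f), on(f,c), ontable(d)} \ {clear(c), handempty, on(c,d)} = {on(a,f), on(f,c), ontable(d)}
  ∪ pre   = {on(a,f), on(f,c), ontable(d)} ∪ {clear(d), holding(c)}
          = {clear(d), holding(c), on(a,f), on(f,c), ontable(d)}

== RESULT ==
["clear(d)", "holding(c)", "on(a,f)", "on(f,c)", "ontable(d)"]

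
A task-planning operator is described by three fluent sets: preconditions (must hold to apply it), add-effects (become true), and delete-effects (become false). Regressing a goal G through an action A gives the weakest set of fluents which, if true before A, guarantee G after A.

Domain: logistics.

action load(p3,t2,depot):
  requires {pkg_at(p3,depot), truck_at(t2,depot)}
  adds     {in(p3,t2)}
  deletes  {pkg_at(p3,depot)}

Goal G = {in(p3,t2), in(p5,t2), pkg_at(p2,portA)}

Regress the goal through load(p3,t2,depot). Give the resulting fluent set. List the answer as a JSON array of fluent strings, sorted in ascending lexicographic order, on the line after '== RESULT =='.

Compute (G \ add) ∪ pre:
  G ∩ del = {}  (empty — regression defined)
  G \ add = {in(p3,t2), in(p5,t2), pkg_at(p2,portA)} \ {in(p3,t2)} = {in(p5,t2), pkg_at(p2,portA)}
  ∪ pre   = {in(p5,t2), pkg_at(p2,portA)} ∪ {pkg_at(p3,depot), truck_at(t2,depot)}
          = {in(p5,t2), pkg_at(p2,portA), pkg_at(p3,depot), truck_at(t2,depot)}

== RESULT ==
["in(p5,t2)", "pkg_at(p2,portA)", "pkg_at(p3,depot)", "truck_at(t2,depot)"]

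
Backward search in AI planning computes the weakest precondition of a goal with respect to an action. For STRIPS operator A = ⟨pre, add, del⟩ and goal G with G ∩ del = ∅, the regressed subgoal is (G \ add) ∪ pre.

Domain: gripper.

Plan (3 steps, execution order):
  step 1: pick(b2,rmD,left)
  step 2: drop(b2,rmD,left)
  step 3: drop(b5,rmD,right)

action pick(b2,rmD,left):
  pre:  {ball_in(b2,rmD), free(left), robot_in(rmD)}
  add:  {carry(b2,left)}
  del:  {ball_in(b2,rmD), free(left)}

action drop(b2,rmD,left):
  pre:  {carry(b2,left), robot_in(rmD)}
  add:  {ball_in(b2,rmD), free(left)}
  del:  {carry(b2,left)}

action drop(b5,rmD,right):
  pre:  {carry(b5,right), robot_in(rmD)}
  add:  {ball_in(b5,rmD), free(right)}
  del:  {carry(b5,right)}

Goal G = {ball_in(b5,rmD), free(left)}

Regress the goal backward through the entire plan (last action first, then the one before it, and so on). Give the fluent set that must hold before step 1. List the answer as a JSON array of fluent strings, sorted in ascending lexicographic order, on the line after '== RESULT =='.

Regress step by step:
  through step 3 (drop(b5,rmD,right)): drop {ball_in(b5,rmD)}, keep {free(left)}, require {carry(b5,right), robot_in(rmD)}
    → {carry(b5,right), free(left), robot_in(rmD)}
  through step 2 (drop(b2,rmD,left)): drop {free(left)}, keep {carry(b5,right), robot_in(rmD)}, require {carry(b2,left), robot_in(rmD)}
    → {carry(b2,left), carry(b5,right), robot_in(rmD)}
  through step 1 (pick(b2,rmD,left)): drop {carry(b2,left)}, keep {carry(b5,right), robot_in(rmD)}, require {ball_in(b2,rmD), free(left), robot_in(rmD)}
    → {ball_in(b2,rmD), carry(b5,right), free(left), robot_in(rmD)}

== RESULT ==
["ball_in(b2,rmD)", "carry(b5,right)", "free(left)", "robot_in(rmD)"]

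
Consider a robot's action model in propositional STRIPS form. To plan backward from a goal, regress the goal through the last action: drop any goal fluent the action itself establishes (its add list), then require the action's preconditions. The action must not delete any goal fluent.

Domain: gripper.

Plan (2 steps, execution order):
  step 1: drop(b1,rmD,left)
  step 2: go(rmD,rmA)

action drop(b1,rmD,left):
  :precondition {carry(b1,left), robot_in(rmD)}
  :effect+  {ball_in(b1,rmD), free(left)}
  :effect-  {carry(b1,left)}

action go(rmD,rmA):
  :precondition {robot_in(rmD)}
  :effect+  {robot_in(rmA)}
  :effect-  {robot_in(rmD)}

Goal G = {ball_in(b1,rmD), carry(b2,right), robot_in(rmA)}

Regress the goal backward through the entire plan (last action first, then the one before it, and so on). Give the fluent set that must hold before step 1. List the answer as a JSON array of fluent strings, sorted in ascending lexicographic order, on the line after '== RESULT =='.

Work backward from the goal:
  through step 2 (go(rmD,rmA)): drop {robot_in(rmA)}, keep {ball_in(b1,rmD), carry(b2,right)}, require {robot_in(rmD)}
    → {ball_in(b1,rmD), carry(b2,right), robot_in(rmD)}
  through step 1 (drop(b1,rmD,left)): drop {ball_in(b1,rmD)}, keep {carry(b2,right), robot_in(rmD)}, require {carry(b1,left), robot_in(rmD)}
    → {carry(b1,left), carry(b2,right), robot_in(rmD)}

== RESULT ==
["carry(b1,left)", "carry(b2,right)", "robot_in(rmD)"]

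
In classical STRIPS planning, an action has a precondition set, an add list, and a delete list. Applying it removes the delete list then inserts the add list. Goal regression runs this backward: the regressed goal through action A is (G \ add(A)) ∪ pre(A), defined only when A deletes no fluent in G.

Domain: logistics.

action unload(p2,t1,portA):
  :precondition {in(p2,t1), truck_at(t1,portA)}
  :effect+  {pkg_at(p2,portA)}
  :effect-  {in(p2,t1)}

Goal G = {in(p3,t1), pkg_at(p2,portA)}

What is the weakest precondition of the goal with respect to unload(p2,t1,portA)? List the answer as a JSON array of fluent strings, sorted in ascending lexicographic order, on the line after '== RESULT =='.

Compute (G \ add) ∪ pre:
  G ∩ del = {}  (empty — regression defined)
  G \ add = {in(p3,t1), pkg_at(p2,portA)} \ {pkg_at(p2,portA)} = {in(p3,t1)}
  ∪ pre   = {in(p3,t1)} ∪ {in(p2,t1), truck_at(t1,portA)}
          = {in(p2,t1), in(p3,t1), truck_at(t1,portA)}

== RESULT ==
["in(p2,t1)", "in(p3,t1)", "truck_at(t1,portA)"]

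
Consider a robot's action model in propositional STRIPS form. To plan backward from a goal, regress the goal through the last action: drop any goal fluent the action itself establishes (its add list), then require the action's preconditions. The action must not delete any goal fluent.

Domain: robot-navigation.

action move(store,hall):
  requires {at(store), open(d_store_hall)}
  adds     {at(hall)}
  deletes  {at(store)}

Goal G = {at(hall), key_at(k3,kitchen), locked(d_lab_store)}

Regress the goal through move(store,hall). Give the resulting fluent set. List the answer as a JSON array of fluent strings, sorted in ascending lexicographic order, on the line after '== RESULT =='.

Compute (G \ add) ∪ pre:
  G ∩ del = {}  (empty — regression defined)
  G \ add = {at(hall), key_at(k3,kitchen), locked(d_lab_store)} \ {at(hall)} = {key_at(k3,kitchen), locked(d_lab_store)}
  ∪ pre   = {key_at(k3,kitchen), locked(d_lab_store)} ∪ {at(store), open(d_store_hall)}
          = {at(store), key_at(k3,kitchen), locked(d_lab_store), open(d_store_hall)}

== RESULT ==
["at(store)", "key_at(k3,kitchen)", "locked(d_lab_store)", "open(d_store_hall)"]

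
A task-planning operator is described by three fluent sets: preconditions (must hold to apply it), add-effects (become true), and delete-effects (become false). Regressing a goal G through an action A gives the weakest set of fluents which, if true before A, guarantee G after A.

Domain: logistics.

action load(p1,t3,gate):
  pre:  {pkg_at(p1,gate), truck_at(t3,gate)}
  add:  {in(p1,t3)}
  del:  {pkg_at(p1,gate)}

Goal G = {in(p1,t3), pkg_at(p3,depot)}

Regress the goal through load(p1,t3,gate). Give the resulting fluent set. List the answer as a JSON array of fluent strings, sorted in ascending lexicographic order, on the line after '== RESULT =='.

Compute (G \ add) ∪ pre:
  G ∩ del = {}  (empty — regression defined)
  G \ add = {in(p1,t3), pkg_at(p3,depot)} \ {in(p1,t3)} = {pkg_at(p3,depot)}
  ∪ pre   = {pkg_at(p3,depot)} ∪ {pkg_at(p1,gate), truck_at(t3,gate)}
          = {pkg_at(p1,gate), pkg_at(p3,depot), truck_at(t3,gate)}

== RESULT ==
["pkg_at(p1,gate)", "pkg_at(p3,depot)", "truck_at(t3,gate)"]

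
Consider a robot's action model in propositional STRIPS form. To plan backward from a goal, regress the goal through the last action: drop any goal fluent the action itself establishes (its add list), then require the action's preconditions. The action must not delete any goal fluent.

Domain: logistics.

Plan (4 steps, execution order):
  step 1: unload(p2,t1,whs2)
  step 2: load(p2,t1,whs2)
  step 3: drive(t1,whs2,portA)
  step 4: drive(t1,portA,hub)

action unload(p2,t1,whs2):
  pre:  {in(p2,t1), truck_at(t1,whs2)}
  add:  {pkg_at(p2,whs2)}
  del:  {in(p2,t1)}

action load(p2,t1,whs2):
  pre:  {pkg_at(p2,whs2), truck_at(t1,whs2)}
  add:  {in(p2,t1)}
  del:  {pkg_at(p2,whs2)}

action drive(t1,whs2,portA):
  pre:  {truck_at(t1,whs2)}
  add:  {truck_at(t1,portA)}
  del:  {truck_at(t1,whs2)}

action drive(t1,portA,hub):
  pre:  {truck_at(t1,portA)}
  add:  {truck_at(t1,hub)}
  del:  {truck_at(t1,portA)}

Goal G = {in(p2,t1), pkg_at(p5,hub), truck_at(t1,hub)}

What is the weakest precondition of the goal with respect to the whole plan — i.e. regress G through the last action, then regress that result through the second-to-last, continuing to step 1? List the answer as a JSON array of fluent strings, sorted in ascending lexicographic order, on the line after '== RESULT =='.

Work backward from the goal:
  through step 4 (drive(t1,portA,hub)): drop {truck_at(t1,hub)}, keep {in(p2,t1), pkg_at(p5,hub)}, require {truck_at(t1,portA)}
    → {in(p2,t1), pkg_at(p5,hub), truck_at(t1,portA)}
  through step 3 (drive(t1,whs2,portA)): drop {truck_at(t1,portA)}, keep {in(p2,t1), pkg_at(p5,hub)}, require {truck_at(t1,whs2)}
    → {in(p2,t1), pkg_at(p5,hub), truck_at(t1,whs2)}
  through step 2 (load(p2,t1,whs2)): drop {in(p2,t1)}, keep {pkg_at(p5,hub), truck_at(t1,whs2)}, require {pkg_at(p2,whs2), truck_at(t1,whs2)}
    → {pkg_at(p2,whs2), pkg_at(p5,hub), truck_at(t1,whs2)}
  through step 1 (unload(p2,t1,whs2)): drop {pkg_at(p2,whs2)}, keep {pkg_at(p5,hub), truck_at(t1,whs2)}, require {in(p2,t1), truck_at(t1,whs2)}
    → {in(p2,t1), pkg_at(p5,hub), truck_at(t1,whs2)}

== RESULT ==
["in(p2,t1)", "pkg_at(p5,hub)", "truck_at(t1,whs2)"]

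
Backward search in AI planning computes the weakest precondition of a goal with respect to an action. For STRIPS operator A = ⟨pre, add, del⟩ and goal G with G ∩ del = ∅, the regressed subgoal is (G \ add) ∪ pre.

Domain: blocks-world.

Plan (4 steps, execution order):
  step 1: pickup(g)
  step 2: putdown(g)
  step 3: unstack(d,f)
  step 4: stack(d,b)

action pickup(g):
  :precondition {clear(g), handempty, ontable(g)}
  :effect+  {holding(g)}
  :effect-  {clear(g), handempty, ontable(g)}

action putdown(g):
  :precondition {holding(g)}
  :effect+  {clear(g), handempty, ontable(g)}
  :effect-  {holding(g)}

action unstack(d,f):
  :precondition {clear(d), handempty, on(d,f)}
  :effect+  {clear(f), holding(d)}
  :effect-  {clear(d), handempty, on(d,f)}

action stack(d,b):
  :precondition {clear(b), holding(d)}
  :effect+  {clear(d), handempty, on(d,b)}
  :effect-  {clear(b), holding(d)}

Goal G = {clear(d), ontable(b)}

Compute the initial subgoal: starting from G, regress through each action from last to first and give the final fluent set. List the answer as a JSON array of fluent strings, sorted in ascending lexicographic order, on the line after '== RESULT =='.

Work backward from the goal:
  through step 4 (stack(d,b)): drop {clear(d)}, keep {ontable(b)}, require {clear(b), holding(d)}
    → {clear(b), holding(d), ontable(b)}
  through step 3 (unstack(d,f)): drop {holding(d)}, keep {clear(b), ontable(b)}, require {clear(d), handempty, on(d,f)}
    → {clear(b), clear(d), handempty, on(d,f), ontable(b)}
  through step 2 (putdown(g)): drop {handempty}, keep {clear(b), clear(d), on(d,f), ontable(b)}, require {holding(g)}
    → {clear(b), clear(d), holding(g), on(d,f), ontable(b)}
  through step 1 (pickup(g)): drop {holding(g)}, keep {clear(b), clear(d), on(d,f), ontable(b)}, require {clear(g), handempty, ontable(g)}
    → {clear(b), clear(d), clear(g), handempty, on(d,f), ontable(b), ontable(g)}

== RESULT ==
["clear(b)", "clear(d)", "clear(g)", "handempty", "on(d,f)", "ontable(b)", "ontable(g)"]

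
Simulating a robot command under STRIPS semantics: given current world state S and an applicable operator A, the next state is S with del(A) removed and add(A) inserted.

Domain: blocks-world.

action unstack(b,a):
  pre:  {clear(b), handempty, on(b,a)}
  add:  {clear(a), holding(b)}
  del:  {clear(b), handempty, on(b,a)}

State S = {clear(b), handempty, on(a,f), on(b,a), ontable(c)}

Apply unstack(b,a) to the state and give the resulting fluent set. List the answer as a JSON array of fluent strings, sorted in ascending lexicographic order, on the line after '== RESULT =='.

Progress:
  pre ⊆ S: {clear(b), handempty, on(b,a)} ⊆ S  — applicable
  S \ del = {on(a,f), ontable(c)}
  ∪ add   = {clear(a), holding(b), on(a,f), ontable(c)}

== RESULT ==
["clear(a)", "holding(b)", "on(a,f)", "ontable(c)"]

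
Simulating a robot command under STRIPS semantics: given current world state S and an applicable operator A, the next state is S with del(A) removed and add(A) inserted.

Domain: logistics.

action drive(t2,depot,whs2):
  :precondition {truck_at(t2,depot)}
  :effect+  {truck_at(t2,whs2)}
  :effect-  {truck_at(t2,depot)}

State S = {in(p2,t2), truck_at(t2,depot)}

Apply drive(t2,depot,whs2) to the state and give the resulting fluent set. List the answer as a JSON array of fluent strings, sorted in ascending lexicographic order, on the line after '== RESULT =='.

Compute (S \ del) ∪ add:
  pre ⊆ S: {truck_at(t2,depot)} ⊆ S  — applicable
  S \ del = {in(p2,t2)}
  ∪ add   = {in(p2,t2), truck_at(t2,whs2)}

== RESULT ==
["in(p2,t2)", "truck_at(t2,whs2)"]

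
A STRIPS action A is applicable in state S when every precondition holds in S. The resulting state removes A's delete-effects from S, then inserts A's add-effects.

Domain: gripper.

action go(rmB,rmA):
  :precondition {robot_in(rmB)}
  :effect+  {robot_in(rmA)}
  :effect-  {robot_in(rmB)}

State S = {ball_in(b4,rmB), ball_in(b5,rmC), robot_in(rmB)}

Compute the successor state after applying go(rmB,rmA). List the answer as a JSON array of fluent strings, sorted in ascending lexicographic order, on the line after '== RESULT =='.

Compute (S \ del) ∪ add:
  pre ⊆ S: {robot_in(rmB)} ⊆ S  — applicable
  S \ del = {ball_in(b4,rmB), ball_in(b5,rmC)}
  ∪ add   = {ball_in(b4,rmB), ball_in(b5,rmC), robot_in(rmA)}

== RESULT ==
["ball_in(b4,rmB)", "ball_in(b5,rmC)", "robot_in(rmA)"]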